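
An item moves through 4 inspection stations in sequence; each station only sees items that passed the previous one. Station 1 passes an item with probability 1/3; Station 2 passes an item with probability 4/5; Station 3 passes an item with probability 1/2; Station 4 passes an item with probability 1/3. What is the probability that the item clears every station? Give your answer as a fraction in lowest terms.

The events are sequential, so multiply the conditional probabilities:
P = 1/3 × 4/5 × 1/2 × 1/3 = 4/90 = 2/45.

2/45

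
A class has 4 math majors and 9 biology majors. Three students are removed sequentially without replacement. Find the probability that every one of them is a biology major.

42/143

P(all biology majors) = 9/13 × 8/12 × 7/11 = 504/1716 = 42/143.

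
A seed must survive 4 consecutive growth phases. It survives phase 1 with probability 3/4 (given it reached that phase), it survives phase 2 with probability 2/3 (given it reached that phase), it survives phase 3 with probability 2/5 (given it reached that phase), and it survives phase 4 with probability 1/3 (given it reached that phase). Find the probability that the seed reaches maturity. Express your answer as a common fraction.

Each stage is reached only if all earlier stages succeed, so
P = 3/4 × 2/3 × 2/5 × 1/3 = 12/180 = 1/15.

1/15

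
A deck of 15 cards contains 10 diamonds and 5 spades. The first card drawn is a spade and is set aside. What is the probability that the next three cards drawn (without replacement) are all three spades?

1/91

After the first draw, 4 of the remaining 14 cards are spades.
P = 4/14 × 3/13 × 2/12 = 24/2184 = 1/91.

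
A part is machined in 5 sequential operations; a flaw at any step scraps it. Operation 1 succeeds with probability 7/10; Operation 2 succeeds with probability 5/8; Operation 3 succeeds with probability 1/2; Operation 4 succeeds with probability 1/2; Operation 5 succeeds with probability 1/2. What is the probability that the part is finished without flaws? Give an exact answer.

7/128

Multiplying along the chain,
P = 7/10 × 5/8 × 1/2 × 1/2 × 1/2 = 35/640 = 7/128.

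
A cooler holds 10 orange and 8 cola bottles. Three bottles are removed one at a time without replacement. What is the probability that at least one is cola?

P(no cola) = 10/18 × 9/17 × 8/16 = 720/4896 = 5/34.
P(at least one) = 1 − 5/34 = 29/34.

29/34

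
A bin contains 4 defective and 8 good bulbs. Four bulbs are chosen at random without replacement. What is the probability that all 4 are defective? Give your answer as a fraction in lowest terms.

1/495

P = 4/12 × 3/11 × 2/10 × 1/9 = 24/11880 = 1/495.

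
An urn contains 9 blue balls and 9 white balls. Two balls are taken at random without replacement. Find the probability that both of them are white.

4/17

P(every draw is white) = 9/18 × 8/17 = 72/306 = 4/17.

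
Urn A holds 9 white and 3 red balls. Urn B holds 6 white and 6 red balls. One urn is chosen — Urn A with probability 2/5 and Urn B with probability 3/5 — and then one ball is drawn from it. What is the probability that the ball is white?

3/5

From Urn A: P(white) = 9/12.
From Urn B: P(white) = 6/12.
Total probability = (2/5)(9/12) + (3/5)(6/12) = 3/5.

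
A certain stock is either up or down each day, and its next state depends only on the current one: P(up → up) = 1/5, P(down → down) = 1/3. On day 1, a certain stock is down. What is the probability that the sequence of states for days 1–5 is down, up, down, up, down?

Day 1 is given. For each transition, use the conditional probability from the current state:
P(up | down) = 2/3; P(down | up) = 4/5; P(up | down) = 2/3; P(down | up) = 4/5.
P = 2/3 × 4/5 × 2/3 × 4/5 = 64/225.

64/225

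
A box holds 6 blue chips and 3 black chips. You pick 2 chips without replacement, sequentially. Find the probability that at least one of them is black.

P(no black) = 6/9 × 5/8 = 30/72 = 5/12.
P(at least one) = 1 − 5/12 = 7/12.

7/12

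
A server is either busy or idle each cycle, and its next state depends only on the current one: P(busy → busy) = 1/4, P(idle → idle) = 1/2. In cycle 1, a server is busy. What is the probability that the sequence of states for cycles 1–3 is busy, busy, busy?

1/16

Cycle 1 is given. For each transition, use the conditional probability from the current state:
P(busy | busy) = 1/4; P(busy | busy) = 1/4.
P = 1/4 × 1/4 = 1/16.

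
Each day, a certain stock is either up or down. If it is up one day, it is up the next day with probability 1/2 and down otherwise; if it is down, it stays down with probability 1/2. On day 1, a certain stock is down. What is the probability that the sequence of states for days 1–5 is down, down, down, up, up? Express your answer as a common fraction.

Day 1 is given. For each transition, use the conditional probability from the current state:
P(down | down) = 1/2; P(down | down) = 1/2; P(up | down) = 1/2; P(up | up) = 1/2.
P = 1/2 × 1/2 × 1/2 × 1/2 = 1/16.

1/16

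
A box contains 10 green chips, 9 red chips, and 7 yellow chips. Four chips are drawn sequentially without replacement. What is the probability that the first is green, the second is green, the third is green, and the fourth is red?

Chain rule:
P = 10/26 × 9/25 × 8/24 × 9/23 = 6480/358800 = 27/1495.

27/1495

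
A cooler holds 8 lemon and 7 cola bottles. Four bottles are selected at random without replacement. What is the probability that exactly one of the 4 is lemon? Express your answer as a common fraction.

8/39

One ordering (lemon drawn first) has probability 8/15 × 7/14 × 6/13 × 5/12 = 1680/32760 = 2/39.
There are C(4,1) = 4 such orderings, each equally likely, so P = 4 × 2/39 = 8/39.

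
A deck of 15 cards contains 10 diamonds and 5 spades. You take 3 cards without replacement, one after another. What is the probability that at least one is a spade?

P(no spades) = 10/15 × 9/14 × 8/13 = 720/2730 = 24/91.
P(at least one) = 1 − 24/91 = 67/91.

67/91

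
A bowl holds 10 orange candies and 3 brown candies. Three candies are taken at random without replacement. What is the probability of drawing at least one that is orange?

P(no orange) = 3/13 × 2/12 × 1/11 = 6/1716 = 1/286.
P(at least one) = 1 − 1/286 = 285/286.

285/286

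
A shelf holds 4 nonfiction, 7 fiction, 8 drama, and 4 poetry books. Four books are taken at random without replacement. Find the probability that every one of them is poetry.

P(all poetry) = 4/23 × 3/22 × 2/21 × 1/20 = 24/212520 = 1/8855.

1/8855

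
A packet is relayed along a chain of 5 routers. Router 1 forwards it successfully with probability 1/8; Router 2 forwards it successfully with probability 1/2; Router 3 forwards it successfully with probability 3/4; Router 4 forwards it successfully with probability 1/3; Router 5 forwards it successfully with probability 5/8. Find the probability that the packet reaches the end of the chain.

Multiplying along the chain,
P = 1/8 × 1/2 × 3/4 × 1/3 × 5/8 = 15/1536 = 5/512.

5/512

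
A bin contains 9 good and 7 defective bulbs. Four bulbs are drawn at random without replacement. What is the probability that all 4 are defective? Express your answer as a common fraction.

P(all defective) = 7/16 × 6/15 × 5/14 × 4/13 = 840/43680 = 1/52.

1/52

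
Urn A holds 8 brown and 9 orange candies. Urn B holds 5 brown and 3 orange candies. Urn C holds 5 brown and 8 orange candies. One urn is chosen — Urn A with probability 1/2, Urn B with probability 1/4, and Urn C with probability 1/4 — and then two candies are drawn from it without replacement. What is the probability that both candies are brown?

8327/37128

From Urn A: P(both brown) = (8/17)(7/16) = 7/34.
From Urn B: P(both brown) = (5/8)(4/7) = 5/14.
From Urn C: P(both brown) = (5/13)(4/12) = 5/39.
Total probability = (1/2)(7/34) + (1/4)(5/14) + (1/4)(5/39) = 8327/37128.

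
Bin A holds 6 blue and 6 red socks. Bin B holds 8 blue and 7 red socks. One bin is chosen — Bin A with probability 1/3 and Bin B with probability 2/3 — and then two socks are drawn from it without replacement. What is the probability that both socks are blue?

From Bin A: P(both blue) = (6/12)(5/11) = 5/22.
From Bin B: P(both blue) = (8/15)(7/14) = 4/15.
Total probability = (1/3)(5/22) + (2/3)(4/15) = 251/990.

251/990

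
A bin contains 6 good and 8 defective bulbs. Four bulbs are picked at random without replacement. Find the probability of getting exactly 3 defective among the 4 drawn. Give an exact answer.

One ordering (defective drawn first) has probability 8/14 × 7/13 × 6/12 × 6/11 = 2016/24024 = 12/143.
There are C(4,3) = 4 such orderings, each equally likely, so P = 4 × 12/143 = 48/143.

48/143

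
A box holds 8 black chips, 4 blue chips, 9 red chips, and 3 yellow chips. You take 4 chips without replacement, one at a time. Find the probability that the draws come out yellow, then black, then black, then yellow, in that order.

1/759

Chain rule:
P = 3/24 × 8/23 × 7/22 × 2/21 = 336/255024 = 1/759.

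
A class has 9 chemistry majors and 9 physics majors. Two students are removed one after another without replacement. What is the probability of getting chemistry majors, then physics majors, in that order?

9/34

Multiply the probability of each draw given the previous ones:
P = 9/18 × 9/17 = 81/306 = 9/34.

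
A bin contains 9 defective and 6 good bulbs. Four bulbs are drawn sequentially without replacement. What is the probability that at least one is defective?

90/91

P(no defective) = 6/15 × 5/14 × 4/13 × 3/12 = 360/32760 = 1/91.
P(at least one) = 1 − 1/91 = 90/91.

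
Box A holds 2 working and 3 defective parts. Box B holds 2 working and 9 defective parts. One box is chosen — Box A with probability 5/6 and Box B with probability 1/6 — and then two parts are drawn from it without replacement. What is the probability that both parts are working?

From Box A: P(both working) = (2/5)(1/4) = 1/10.
From Box B: P(both working) = (2/11)(1/10) = 1/55.
Total probability = (5/6)(1/10) + (1/6)(1/55) = 19/220.

19/220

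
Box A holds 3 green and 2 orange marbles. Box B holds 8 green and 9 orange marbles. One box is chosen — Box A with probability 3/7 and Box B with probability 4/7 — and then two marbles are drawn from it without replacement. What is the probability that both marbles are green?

From Box A: P(both green) = (3/5)(2/4) = 3/10.
From Box B: P(both green) = (8/17)(7/16) = 7/34.
Total probability = (3/7)(3/10) + (4/7)(7/34) = 293/1190.

293/1190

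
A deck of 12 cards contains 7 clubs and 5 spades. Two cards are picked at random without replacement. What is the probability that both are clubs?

7/22

P(all clubs) = 7/12 × 6/11 = 42/132 = 7/22.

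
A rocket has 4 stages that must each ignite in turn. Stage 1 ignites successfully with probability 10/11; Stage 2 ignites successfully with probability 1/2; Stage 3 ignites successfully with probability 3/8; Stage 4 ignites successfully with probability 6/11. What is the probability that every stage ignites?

Each stage is reached only if all earlier stages succeed, so
P = 10/11 × 1/2 × 3/8 × 6/11 = 180/1936 = 45/484.

45/484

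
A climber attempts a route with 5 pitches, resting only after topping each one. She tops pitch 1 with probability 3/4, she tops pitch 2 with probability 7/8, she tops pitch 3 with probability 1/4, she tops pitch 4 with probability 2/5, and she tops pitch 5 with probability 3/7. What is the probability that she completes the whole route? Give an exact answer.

The events are sequential, so multiply the conditional probabilities:
P = 3/4 × 7/8 × 1/4 × 2/5 × 3/7 = 126/4480 = 9/320.

9/320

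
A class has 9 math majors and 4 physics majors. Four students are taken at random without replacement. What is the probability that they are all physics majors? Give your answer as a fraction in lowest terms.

1/715

P(all physics majors) = 4/13 × 3/12 × 2/11 × 1/10 = 24/17160 = 1/715.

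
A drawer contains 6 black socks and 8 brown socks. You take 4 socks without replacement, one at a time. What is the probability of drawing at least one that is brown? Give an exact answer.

986/1001

P(no brown) = 6/14 × 5/13 × 4/12 × 3/11 = 360/24024 = 15/1001.
P(at least one) = 1 − 15/1001 = 986/1001.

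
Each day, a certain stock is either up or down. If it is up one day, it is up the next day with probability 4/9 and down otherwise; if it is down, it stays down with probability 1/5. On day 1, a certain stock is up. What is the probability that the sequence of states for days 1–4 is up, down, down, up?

4/45

Day 1 is given. For each transition, use the conditional probability from the current state:
P(down | up) = 5/9; P(down | down) = 1/5; P(up | down) = 4/5.
P = 5/9 × 1/5 × 4/5 = 20/225 = 4/45.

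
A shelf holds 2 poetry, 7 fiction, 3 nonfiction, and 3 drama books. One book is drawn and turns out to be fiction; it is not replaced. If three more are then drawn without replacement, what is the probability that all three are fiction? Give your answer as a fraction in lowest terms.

With the first book removed, 6 fiction remain out of 14.
P = 6/14 × 5/13 × 4/12 = 120/2184 = 5/91.

5/91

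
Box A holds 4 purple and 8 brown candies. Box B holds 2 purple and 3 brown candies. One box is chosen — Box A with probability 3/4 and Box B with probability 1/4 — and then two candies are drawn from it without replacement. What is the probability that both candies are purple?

From Box A: P(both purple) = (4/12)(3/11) = 1/11.
From Box B: P(both purple) = (2/5)(1/4) = 1/10.
Total probability = (3/4)(1/11) + (1/4)(1/10) = 41/440.

41/440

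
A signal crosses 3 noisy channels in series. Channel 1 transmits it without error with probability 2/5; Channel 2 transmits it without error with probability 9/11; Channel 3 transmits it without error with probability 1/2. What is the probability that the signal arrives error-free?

9/55

The events are sequential, so multiply the conditional probabilities:
P = 2/5 × 9/11 × 1/2 = 18/110 = 9/55.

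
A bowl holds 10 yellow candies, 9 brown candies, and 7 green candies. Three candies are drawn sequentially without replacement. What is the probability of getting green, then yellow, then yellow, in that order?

21/520

Multiply the probability of each draw given the previous ones:
P = 7/26 × 10/25 × 9/24 = 630/15600 = 21/520.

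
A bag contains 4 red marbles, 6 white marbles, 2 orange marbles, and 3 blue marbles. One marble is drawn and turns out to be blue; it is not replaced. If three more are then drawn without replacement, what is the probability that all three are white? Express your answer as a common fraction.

After the first draw, 6 of the remaining 14 marbles are white.
P = 6/14 × 5/13 × 4/12 = 120/2184 = 5/91.

5/91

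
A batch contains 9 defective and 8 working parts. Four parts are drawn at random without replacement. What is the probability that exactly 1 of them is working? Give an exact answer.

One ordering (working drawn first) has probability 8/17 × 9/16 × 8/15 × 7/14 = 4032/57120 = 6/85.
There are C(4,1) = 4 such orderings, each equally likely, so P = 4 × 6/85 = 24/85.

24/85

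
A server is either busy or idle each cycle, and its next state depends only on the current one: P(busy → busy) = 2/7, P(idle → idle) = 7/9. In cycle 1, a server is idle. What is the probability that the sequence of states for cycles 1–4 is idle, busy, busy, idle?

Cycle 1 is given. For each transition, use the conditional probability from the current state:
P(busy | idle) = 2/9; P(busy | busy) = 2/7; P(idle | busy) = 5/7.
P = 2/9 × 2/7 × 5/7 = 20/441.

20/441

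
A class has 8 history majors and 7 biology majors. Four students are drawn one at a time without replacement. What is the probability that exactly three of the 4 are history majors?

56/195

One ordering (history majors drawn first) has probability 8/15 × 7/14 × 6/13 × 7/12 = 2352/32760 = 14/195.
There are C(4,3) = 4 such orderings, each equally likely, so P = 4 × 14/195 = 56/195.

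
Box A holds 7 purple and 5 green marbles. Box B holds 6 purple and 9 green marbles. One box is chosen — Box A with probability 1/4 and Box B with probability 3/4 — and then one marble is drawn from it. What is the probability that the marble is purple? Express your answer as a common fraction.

107/240

From Box A: P(purple) = 7/12.
From Box B: P(purple) = 6/15.
Total probability = (1/4)(7/12) + (3/4)(6/15) = 107/240.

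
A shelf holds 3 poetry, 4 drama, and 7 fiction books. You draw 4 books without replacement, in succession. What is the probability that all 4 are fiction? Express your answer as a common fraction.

P(all fiction) = 7/14 × 6/13 × 5/12 × 4/11 = 840/24024 = 5/143.

5/143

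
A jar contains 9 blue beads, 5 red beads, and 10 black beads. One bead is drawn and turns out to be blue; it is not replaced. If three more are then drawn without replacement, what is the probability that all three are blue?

With the first bead removed, 8 blue remain out of 23.
P = 8/23 × 7/22 × 6/21 = 336/10626 = 8/253.

8/253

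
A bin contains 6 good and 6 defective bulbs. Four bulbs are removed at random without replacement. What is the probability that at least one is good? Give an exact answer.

32/33

P(no good) = 6/12 × 5/11 × 4/10 × 3/9 = 360/11880 = 1/33.
P(at least one) = 1 − 1/33 = 32/33.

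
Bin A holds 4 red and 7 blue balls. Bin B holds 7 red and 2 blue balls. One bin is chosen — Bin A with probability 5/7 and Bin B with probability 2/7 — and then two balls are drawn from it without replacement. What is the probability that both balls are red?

From Bin A: P(both red) = (4/11)(3/10) = 6/55.
From Bin B: P(both red) = (7/9)(6/8) = 7/12.
Total probability = (5/7)(6/55) + (2/7)(7/12) = 113/462.

113/462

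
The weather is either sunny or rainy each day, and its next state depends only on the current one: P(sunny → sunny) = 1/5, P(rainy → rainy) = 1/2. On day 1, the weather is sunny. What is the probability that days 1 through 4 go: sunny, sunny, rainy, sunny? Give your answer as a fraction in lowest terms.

2/25

Day 1 is given. For each transition, use the conditional probability from the current state:
P(sunny | sunny) = 1/5; P(rainy | sunny) = 4/5; P(sunny | rainy) = 1/2.
P = 1/5 × 4/5 × 1/2 = 4/50 = 2/25.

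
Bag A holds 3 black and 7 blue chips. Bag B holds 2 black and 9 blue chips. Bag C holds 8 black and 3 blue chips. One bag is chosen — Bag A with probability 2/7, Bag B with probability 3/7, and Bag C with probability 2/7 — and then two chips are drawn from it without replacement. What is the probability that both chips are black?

199/1155

From Bag A: P(both black) = (3/10)(2/9) = 1/15.
From Bag B: P(both black) = (2/11)(1/10) = 1/55.
From Bag C: P(both black) = (8/11)(7/10) = 28/55.
Total probability = (2/7)(1/15) + (3/7)(1/55) + (2/7)(28/55) = 199/1155.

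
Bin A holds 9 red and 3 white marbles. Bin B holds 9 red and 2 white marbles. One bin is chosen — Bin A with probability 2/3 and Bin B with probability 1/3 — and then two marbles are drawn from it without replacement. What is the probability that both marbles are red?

From Bin A: P(both red) = (9/12)(8/11) = 6/11.
From Bin B: P(both red) = (9/11)(8/10) = 36/55.
Total probability = (2/3)(6/11) + (1/3)(36/55) = 32/55.

32/55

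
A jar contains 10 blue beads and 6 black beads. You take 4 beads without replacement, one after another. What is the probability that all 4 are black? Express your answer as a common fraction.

P(every draw is black) = 6/16 × 5/15 × 4/14 × 3/13 = 360/43680 = 3/364.

3/364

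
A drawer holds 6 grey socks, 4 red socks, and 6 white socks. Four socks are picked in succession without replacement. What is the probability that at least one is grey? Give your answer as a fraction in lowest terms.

23/26

P(no grey) = 10/16 × 9/15 × 8/14 × 7/13 = 5040/43680 = 3/26.
P(at least one) = 1 − 3/26 = 23/26.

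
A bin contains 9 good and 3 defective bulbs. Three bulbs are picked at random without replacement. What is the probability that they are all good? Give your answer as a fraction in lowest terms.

21/55

P(every draw is good) = 9/12 × 8/11 × 7/10 = 504/1320 = 21/55.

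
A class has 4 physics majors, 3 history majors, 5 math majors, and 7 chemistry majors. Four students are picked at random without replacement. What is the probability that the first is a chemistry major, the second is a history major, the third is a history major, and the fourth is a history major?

7/15504

Each draw changes the counts, so multiply the conditional probabilities along the sequence:
P = 7/19 × 3/18 × 2/17 × 1/16 = 42/93024 = 7/15504.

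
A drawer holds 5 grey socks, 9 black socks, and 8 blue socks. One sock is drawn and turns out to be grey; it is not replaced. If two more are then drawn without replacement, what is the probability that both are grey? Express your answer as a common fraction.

After the first draw, 4 of the remaining 21 socks are grey.
P = 4/21 × 3/20 = 12/420 = 1/35.

1/35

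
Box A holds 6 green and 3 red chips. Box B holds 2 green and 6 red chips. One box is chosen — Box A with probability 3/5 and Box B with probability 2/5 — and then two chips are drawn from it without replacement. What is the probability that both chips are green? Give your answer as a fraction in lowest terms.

From Box A: P(both green) = (6/9)(5/8) = 5/12.
From Box B: P(both green) = (2/8)(1/7) = 1/28.
Total probability = (3/5)(5/12) + (2/5)(1/28) = 37/140.

37/140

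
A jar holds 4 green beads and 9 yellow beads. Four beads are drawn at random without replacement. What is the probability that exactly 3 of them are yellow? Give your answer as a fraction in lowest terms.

336/715

One ordering (yellow drawn first) has probability 9/13 × 8/12 × 7/11 × 4/10 = 2016/17160 = 84/715.
There are C(4,3) = 4 such orderings, each equally likely, so P = 4 × 84/715 = 336/715.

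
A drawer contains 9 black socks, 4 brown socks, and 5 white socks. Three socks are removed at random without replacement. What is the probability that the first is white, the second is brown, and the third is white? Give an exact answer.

5/306

Each draw changes the counts, so multiply the conditional probabilities along the sequence:
P = 5/18 × 4/17 × 4/16 = 80/4896 = 5/306.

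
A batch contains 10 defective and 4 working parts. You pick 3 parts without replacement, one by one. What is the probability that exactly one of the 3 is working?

One ordering (working drawn first) has probability 4/14 × 10/13 × 9/12 = 360/2184 = 15/91.
There are C(3,1) = 3 such orderings, each equally likely, so P = 3 × 15/91 = 45/91.

45/91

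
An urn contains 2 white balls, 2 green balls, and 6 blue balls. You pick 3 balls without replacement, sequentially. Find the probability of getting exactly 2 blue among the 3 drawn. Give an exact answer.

1/2

One ordering (blue drawn first) has probability 6/10 × 5/9 × 4/8 = 120/720 = 1/6.
There are C(3,2) = 3 such orderings, each equally likely, so P = 3 × 1/6 = 1/2.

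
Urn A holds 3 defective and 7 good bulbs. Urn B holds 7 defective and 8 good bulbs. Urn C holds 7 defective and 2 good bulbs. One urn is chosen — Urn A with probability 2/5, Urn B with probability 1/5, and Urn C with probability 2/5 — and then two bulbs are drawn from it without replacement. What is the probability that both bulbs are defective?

From Urn A: P(both defective) = (3/10)(2/9) = 1/15.
From Urn B: P(both defective) = (7/15)(6/14) = 1/5.
From Urn C: P(both defective) = (7/9)(6/8) = 7/12.
Total probability = (2/5)(1/15) + (1/5)(1/5) + (2/5)(7/12) = 3/10.

3/10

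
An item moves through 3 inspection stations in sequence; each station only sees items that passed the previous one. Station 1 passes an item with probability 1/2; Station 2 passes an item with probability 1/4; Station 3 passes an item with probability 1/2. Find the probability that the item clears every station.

Each stage is reached only if all earlier stages succeed, so
P = 1/2 × 1/4 × 1/2 = 1/16.

1/16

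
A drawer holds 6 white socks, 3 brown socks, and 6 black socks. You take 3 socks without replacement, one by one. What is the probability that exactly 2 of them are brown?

One ordering (brown drawn first) has probability 3/15 × 2/14 × 12/13 = 72/2730 = 12/455.
There are C(3,2) = 3 such orderings, each equally likely, so P = 3 × 12/455 = 36/455.

36/455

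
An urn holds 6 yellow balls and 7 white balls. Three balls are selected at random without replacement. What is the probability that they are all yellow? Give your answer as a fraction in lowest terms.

10/143

P(all yellow) = 6/13 × 5/12 × 4/11 = 120/1716 = 10/143.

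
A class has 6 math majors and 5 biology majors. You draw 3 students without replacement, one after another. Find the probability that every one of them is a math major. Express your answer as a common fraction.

4/33

P = 6/11 × 5/10 × 4/9 = 120/990 = 4/33.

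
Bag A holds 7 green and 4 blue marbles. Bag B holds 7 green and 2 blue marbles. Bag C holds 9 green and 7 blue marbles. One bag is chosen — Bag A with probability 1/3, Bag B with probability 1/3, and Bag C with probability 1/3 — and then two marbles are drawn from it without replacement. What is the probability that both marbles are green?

167/396

From Bag A: P(both green) = (7/11)(6/10) = 21/55.
From Bag B: P(both green) = (7/9)(6/8) = 7/12.
From Bag C: P(both green) = (9/16)(8/15) = 3/10.
Total probability = (1/3)(21/55) + (1/3)(7/12) + (1/3)(3/10) = 167/396.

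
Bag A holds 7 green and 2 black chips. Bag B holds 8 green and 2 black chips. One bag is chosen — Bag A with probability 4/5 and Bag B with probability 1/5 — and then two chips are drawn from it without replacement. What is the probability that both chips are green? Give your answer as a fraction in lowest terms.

133/225

From Bag A: P(both green) = (7/9)(6/8) = 7/12.
From Bag B: P(both green) = (8/10)(7/9) = 28/45.
Total probability = (4/5)(7/12) + (1/5)(28/45) = 133/225.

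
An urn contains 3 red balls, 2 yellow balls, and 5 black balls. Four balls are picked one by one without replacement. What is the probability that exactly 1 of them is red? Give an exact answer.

1/2

One ordering (red drawn first) has probability 3/10 × 7/9 × 6/8 × 5/7 = 630/5040 = 1/8.
There are C(4,1) = 4 such orderings, each equally likely, so P = 4 × 1/8 = 1/2.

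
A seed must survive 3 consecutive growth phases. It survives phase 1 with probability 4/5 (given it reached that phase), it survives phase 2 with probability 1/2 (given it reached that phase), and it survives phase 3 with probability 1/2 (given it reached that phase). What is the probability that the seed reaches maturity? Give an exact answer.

The events are sequential, so multiply the conditional probabilities:
P = 4/5 × 1/2 × 1/2 = 4/20 = 1/5.

1/5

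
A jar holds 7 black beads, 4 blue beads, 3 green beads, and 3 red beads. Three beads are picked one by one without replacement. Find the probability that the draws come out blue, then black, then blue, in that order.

Multiply the probability of each draw given the previous ones:
P = 4/17 × 7/16 × 3/15 = 84/4080 = 7/340.

7/340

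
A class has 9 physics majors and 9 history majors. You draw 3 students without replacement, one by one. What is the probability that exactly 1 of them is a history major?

27/68

One ordering (a history major drawn first) has probability 9/18 × 9/17 × 8/16 = 648/4896 = 9/68.
There are C(3,1) = 3 such orderings, each equally likely, so P = 3 × 9/68 = 27/68.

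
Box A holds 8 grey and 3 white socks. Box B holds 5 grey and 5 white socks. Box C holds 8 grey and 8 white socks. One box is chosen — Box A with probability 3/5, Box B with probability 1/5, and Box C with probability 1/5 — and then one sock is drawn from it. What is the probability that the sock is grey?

From Box A: P(grey) = 8/11.
From Box B: P(grey) = 5/10.
From Box C: P(grey) = 8/16.
Total probability = (3/5)(8/11) + (1/5)(5/10) + (1/5)(8/16) = 7/11.

7/11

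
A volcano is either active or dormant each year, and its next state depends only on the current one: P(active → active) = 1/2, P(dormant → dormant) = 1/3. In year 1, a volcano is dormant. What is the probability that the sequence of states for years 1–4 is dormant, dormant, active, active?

Year 1 is given. For each transition, use the conditional probability from the current state:
P(dormant | dormant) = 1/3; P(active | dormant) = 2/3; P(active | active) = 1/2.
P = 1/3 × 2/3 × 1/2 = 2/18 = 1/9.

1/9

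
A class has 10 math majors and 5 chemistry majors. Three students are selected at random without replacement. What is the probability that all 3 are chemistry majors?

2/91

P(all chemistry majors) = 5/15 × 4/14 × 3/13 = 60/2730 = 2/91.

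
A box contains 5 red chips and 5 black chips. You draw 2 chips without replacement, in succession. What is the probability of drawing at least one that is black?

7/9

P(no black) = 5/10 × 4/9 = 20/90 = 2/9.
P(at least one) = 1 − 2/9 = 7/9.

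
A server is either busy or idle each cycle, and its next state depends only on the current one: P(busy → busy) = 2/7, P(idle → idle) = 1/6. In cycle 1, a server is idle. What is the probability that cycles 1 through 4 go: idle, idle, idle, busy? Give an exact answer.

5/216

Cycle 1 is given. For each transition, use the conditional probability from the current state:
P(idle | idle) = 1/6; P(idle | idle) = 1/6; P(busy | idle) = 5/6.
P = 1/6 × 1/6 × 5/6 = 5/216.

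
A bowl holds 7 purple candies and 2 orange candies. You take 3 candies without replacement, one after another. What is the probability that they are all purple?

5/12

P(all purple) = 7/9 × 6/8 × 5/7 = 210/504 = 5/12.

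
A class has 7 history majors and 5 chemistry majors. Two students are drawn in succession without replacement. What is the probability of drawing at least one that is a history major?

28/33

P(no history majors) = 5/12 × 4/11 = 20/132 = 5/33.
P(at least one) = 1 − 5/33 = 28/33.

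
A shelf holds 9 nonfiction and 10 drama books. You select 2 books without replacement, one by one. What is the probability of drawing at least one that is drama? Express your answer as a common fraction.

15/19

P(no drama) = 9/19 × 8/18 = 72/342 = 4/19.
P(at least one) = 1 − 4/19 = 15/19.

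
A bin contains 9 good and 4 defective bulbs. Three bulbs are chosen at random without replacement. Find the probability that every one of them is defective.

2/143

P = 4/13 × 3/12 × 2/11 = 24/1716 = 2/143.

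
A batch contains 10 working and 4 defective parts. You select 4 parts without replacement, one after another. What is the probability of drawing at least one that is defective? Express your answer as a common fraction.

P(no defective) = 10/14 × 9/13 × 8/12 × 7/11 = 5040/24024 = 30/143.
P(at least one) = 1 − 30/143 = 113/143.

113/143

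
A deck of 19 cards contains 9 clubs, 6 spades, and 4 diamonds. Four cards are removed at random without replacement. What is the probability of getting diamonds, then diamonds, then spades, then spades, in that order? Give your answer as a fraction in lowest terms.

5/1292

Multiply the probability of each draw given the previous ones:
P = 4/19 × 3/18 × 6/17 × 5/16 = 360/93024 = 5/1292.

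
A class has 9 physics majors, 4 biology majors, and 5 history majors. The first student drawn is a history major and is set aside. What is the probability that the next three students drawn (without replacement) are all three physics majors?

21/170

After the first draw, 9 of the remaining 17 students are physics majors.
P = 9/17 × 8/16 × 7/15 = 504/4080 = 21/170.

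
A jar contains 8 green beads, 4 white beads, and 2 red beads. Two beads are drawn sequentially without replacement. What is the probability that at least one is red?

P(no red) = 12/14 × 11/13 = 132/182 = 66/91.
P(at least one) = 1 − 66/91 = 25/91.

25/91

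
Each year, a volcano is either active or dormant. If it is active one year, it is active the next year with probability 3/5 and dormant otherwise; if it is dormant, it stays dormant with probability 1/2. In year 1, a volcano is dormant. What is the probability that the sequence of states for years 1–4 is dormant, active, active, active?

Year 1 is given. For each transition, use the conditional probability from the current state:
P(active | dormant) = 1/2; P(active | active) = 3/5; P(active | active) = 3/5.
P = 1/2 × 3/5 × 3/5 = 9/50.

9/50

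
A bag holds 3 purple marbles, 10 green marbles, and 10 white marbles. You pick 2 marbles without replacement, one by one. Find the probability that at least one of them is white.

175/253

P(no white) = 13/23 × 12/22 = 156/506 = 78/253.
P(at least one) = 1 − 78/253 = 175/253.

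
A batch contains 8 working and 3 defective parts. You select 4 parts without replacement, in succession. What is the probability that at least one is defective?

26/33

P(no defective) = 8/11 × 7/10 × 6/9 × 5/8 = 1680/7920 = 7/33.
P(at least one) = 1 − 7/33 = 26/33.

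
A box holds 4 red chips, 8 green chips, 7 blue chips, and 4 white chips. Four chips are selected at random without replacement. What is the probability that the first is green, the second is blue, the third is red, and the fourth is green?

Chain rule:
P = 8/23 × 7/22 × 4/21 × 7/20 = 1568/212520 = 28/3795.

28/3795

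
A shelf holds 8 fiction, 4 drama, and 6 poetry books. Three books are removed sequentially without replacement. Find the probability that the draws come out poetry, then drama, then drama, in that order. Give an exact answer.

1/68

Chain rule:
P = 6/18 × 4/17 × 3/16 = 72/4896 = 1/68.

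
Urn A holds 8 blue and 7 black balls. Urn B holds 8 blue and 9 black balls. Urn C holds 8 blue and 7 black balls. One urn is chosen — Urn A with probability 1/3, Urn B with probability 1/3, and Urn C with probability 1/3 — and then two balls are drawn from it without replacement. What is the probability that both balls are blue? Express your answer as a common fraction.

From Urn A: P(both blue) = (8/15)(7/14) = 4/15.
From Urn B: P(both blue) = (8/17)(7/16) = 7/34.
From Urn C: P(both blue) = (8/15)(7/14) = 4/15.
Total probability = (1/3)(4/15) + (1/3)(7/34) + (1/3)(4/15) = 377/1530.

377/1530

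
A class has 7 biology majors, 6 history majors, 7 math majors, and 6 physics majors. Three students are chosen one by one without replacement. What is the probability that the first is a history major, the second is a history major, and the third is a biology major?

7/520

Multiply the probability of each draw given the previous ones:
P = 6/26 × 5/25 × 7/24 = 210/15600 = 7/520.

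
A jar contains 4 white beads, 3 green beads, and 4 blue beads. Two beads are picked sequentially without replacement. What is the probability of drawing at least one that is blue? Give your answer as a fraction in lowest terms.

34/55

P(no blue) = 7/11 × 6/10 = 42/110 = 21/55.
P(at least one) = 1 − 21/55 = 34/55.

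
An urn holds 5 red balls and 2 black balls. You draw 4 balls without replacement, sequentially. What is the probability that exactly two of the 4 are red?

2/7

One ordering (red drawn first) has probability 5/7 × 4/6 × 2/5 × 1/4 = 40/840 = 1/21.
There are C(4,2) = 6 such orderings, each equally likely, so P = 6 × 1/21 = 2/7.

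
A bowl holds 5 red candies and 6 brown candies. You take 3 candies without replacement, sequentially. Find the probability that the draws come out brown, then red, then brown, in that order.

Chain rule:
P = 6/11 × 5/10 × 5/9 = 150/990 = 5/33.

5/33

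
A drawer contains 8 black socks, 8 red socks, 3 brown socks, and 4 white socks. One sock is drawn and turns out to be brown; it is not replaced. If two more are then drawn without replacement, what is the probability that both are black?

4/33

After the first draw, 8 of the remaining 22 socks are black.
P = 8/22 × 7/21 = 56/462 = 4/33.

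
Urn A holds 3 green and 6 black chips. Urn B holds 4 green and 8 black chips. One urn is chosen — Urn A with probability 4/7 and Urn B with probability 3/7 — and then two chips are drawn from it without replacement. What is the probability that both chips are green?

From Urn A: P(both green) = (3/9)(2/8) = 1/12.
From Urn B: P(both green) = (4/12)(3/11) = 1/11.
Total probability = (4/7)(1/12) + (3/7)(1/11) = 20/231.

20/231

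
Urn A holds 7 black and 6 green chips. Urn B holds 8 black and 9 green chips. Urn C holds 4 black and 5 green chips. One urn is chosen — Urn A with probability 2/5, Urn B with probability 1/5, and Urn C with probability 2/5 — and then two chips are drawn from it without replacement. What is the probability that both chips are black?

1429/6630

From Urn A: P(both black) = (7/13)(6/12) = 7/26.
From Urn B: P(both black) = (8/17)(7/16) = 7/34.
From Urn C: P(both black) = (4/9)(3/8) = 1/6.
Total probability = (2/5)(7/26) + (1/5)(7/34) + (2/5)(1/6) = 1429/6630.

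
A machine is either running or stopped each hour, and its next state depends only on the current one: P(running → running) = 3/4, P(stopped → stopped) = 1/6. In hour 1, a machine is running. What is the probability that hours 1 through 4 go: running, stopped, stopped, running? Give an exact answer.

5/144

Hour 1 is given. For each transition, use the conditional probability from the current state:
P(stopped | running) = 1/4; P(stopped | stopped) = 1/6; P(running | stopped) = 5/6.
P = 1/4 × 1/6 × 5/6 = 5/144.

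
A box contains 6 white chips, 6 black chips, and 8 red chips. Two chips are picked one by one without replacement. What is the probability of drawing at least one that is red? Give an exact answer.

P(no red) = 12/20 × 11/19 = 132/380 = 33/95.
P(at least one) = 1 − 33/95 = 62/95.

62/95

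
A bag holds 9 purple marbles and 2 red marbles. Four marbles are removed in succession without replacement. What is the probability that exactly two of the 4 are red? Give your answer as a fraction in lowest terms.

6/55

One ordering (red drawn first) has probability 2/11 × 1/10 × 9/9 × 8/8 = 144/7920 = 1/55.
There are C(4,2) = 6 such orderings, each equally likely, so P = 6 × 1/55 = 6/55.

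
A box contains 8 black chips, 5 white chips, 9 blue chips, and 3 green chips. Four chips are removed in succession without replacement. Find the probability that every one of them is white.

1/2530

P = 5/25 × 4/24 × 3/23 × 2/22 = 120/303600 = 1/2530.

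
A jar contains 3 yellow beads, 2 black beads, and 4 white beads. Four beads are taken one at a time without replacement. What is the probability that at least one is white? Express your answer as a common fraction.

121/126

P(no white) = 5/9 × 4/8 × 3/7 × 2/6 = 120/3024 = 5/126.
P(at least one) = 1 − 5/126 = 121/126.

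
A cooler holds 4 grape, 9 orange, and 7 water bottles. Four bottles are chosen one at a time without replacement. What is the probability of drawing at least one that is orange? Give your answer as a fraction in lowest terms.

301/323

P(no orange) = 11/20 × 10/19 × 9/18 × 8/17 = 7920/116280 = 22/323.
P(at least one) = 1 − 22/323 = 301/323.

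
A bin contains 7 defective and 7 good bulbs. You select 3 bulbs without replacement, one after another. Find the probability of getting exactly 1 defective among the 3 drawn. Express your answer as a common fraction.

21/52

One ordering (defective drawn first) has probability 7/14 × 7/13 × 6/12 = 294/2184 = 7/52.
There are C(3,1) = 3 such orderings, each equally likely, so P = 3 × 7/52 = 21/52.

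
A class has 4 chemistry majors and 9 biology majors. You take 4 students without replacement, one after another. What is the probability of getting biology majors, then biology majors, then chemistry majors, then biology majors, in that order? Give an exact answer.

84/715

Chain rule:
P = 9/13 × 8/12 × 4/11 × 7/10 = 2016/17160 = 84/715.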